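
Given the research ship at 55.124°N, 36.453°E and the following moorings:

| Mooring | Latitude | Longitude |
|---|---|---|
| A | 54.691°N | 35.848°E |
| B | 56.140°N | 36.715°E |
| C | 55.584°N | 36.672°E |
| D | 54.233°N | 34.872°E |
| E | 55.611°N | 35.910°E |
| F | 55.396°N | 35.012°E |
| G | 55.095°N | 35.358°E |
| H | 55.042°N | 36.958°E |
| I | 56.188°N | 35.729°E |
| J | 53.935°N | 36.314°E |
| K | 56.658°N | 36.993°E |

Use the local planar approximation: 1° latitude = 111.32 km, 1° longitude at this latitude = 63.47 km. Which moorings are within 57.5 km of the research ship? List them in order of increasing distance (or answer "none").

H, C

Distances from 55.124°N, 36.453°E:
A: √((-0.433·111.32)² + (-0.605·63.47)²) = √(2323.39039 + 1474.51008) = 61.627 km
B: √((1.016·111.32)² + (0.262·63.47)²) = √(12791.86335 + 276.52830) = 114.317 km
C: √((0.460·111.32)² + (0.219·63.47)²) = √(2622.17733 + 193.20805) = 53.060 km
D: √((-0.891·111.32)² + (-1.581·63.47)²) = √(9837.88640 + 10069.33376) = 141.093 km
E: √((0.487·111.32)² + (-0.543·63.47)²) = √(2939.03202 + 1187.78177) = 64.240 km
F: √((0.272·111.32)² + (-1.441·63.47)²) = √(916.82026 + 8364.98099) = 96.342 km
G: √((-0.029·111.32)² + (-1.095·63.47)²) = √(10.42179 + 4830.20135) = 69.575 km
H: √((-0.082·111.32)² + (0.505·63.47)²) = √(83.32477 + 1027.35314) = 33.327 km
I: √((1.064·111.32)² + (-0.724·63.47)²) = √(14029.09484 + 2111.61204) = 127.046 km
J: √((-1.189·111.32)² + (-0.139·63.47)²) = √(17519.03195 + 77.83351) = 132.653 km
K: √((1.534·111.32)² + (0.540·63.47)²) = √(29160.64424 + 1174.69337) = 174.170 km
Threshold 57.5 km: H (33.327 km), C (53.060 km) are within range.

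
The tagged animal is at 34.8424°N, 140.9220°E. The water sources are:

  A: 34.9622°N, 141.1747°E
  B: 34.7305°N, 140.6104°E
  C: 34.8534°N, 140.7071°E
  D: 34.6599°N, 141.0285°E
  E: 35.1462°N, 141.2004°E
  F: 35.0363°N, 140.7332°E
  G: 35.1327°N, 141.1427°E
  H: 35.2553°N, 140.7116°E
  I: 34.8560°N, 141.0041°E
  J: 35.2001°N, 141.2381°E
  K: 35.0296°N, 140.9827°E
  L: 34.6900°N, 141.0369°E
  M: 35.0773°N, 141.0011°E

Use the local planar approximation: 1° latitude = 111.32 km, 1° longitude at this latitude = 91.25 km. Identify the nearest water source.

I

Distances from 34.8424°N, 140.9220°E:
A: 26.6376 km
B: 31.0424 km
C: 19.6478 km
D: 22.5206 km
E: 42.2976 km
F: 27.6173 km
G: 38.0777 km
H: 49.8126 km
I: 7.6431 km
J: 49.1686 km
K: 21.5626 km
L: 19.9435 km
M: 27.1270 km
Minimum: I at 7.6431 km.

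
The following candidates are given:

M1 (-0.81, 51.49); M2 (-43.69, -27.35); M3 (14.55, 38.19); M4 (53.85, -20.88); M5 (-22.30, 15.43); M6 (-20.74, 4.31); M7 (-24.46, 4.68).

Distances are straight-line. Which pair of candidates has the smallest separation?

Pairwise distances:
M1–M2: √((-42.88)² + (-78.84)²) = √(1838.6944 + 6215.7456) = 89.75
M1–M3: √((15.36)² + (-13.30)²) = √(235.9296 + 176.8900) = 20.32
M1–M4: √((54.66)² + (-72.37)²) = √(2987.7156 + 5237.4169) = 90.69
M1–M5: √((-21.49)² + (-36.06)²) = √(461.8201 + 1300.3236) = 41.98
M1–M6: √((-19.93)² + (-47.18)²) = √(397.2049 + 2225.9524) = 51.22
M1–M7: √((-23.65)² + (-46.81)²) = √(559.3225 + 2191.1761) = 52.45
M2–M3: √((58.24)² + (65.54)²) = √(3391.8976 + 4295.4916) = 87.68
M2–M4: √((97.54)² + (6.47)²) = √(9514.0516 + 41.8609) = 97.75
M2–M5: √((21.39)² + (42.78)²) = √(457.5321 + 1830.1284) = 47.83
M2–M6: √((22.95)² + (31.66)²) = √(526.7025 + 1002.3556) = 39.10
M2–M7: √((19.23)² + (32.03)²) = √(369.7929 + 1025.9209) = 37.36
M3–M4: √((39.30)² + (-59.07)²) = √(1544.4900 + 3489.2649) = 70.95
M3–M5: √((-36.85)² + (-22.76)²) = √(1357.9225 + 518.0176) = 43.31
M3–M6: √((-35.29)² + (-33.88)²) = √(1245.3841 + 1147.8544) = 48.92
M3–M7: √((-39.01)² + (-33.51)²) = √(1521.7801 + 1122.9201) = 51.43
M4–M5: √((-76.15)² + (36.31)²) = √(5798.8225 + 1318.4161) = 84.36
M4–M6: √((-74.59)² + (25.19)²) = √(5563.6681 + 634.5361) = 78.73
M4–M7: √((-78.31)² + (25.56)²) = √(6132.4561 + 653.3136) = 82.38
M5–M6: √((1.56)² + (-11.12)²) = √(2.4336 + 123.6544) = 11.23
M5–M7: √((-2.16)² + (-10.75)²) = √(4.6656 + 115.5625) = 10.96
M6–M7: √((-3.72)² + (0.37)²) = √(13.8384 + 0.1369) = 3.74
Closest pair: M6–M7 at 3.74.

M6 and M7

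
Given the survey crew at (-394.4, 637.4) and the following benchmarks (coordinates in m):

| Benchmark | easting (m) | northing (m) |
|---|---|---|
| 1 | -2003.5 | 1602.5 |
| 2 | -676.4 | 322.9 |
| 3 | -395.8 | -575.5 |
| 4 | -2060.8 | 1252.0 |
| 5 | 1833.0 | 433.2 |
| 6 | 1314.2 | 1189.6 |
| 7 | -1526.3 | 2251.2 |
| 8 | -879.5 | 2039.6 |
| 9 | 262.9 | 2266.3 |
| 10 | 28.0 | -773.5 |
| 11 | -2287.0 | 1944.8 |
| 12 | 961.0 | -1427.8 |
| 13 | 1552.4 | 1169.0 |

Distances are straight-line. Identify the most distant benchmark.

12

Distances from (-394.4, 637.4):
1: √((-1609.1)² + (965.1)²) = √(2589202.810 + 931418.010) = 1876.3 m
2: √((-282.0)² + (-314.5)²) = √(79524.000 + 98910.250) = 422.4 m
3: √((-1.4)² + (-1212.9)²) = √(1.960 + 1471126.410) = 1212.9 m
4: √((-1666.4)² + (614.6)²) = √(2776888.960 + 377733.160) = 1776.1 m
5: √((2227.4)² + (-204.2)²) = √(4961310.760 + 41697.640) = 2236.7 m
6: √((1708.6)² + (552.2)²) = √(2919313.960 + 304924.840) = 1795.6 m
7: √((-1131.9)² + (1613.8)²) = √(1281197.610 + 2604350.440) = 1971.2 m
8: √((-485.1)² + (1402.2)²) = √(235322.010 + 1966164.840) = 1483.7 m
9: √((657.3)² + (1628.9)²) = √(432043.290 + 2653315.210) = 1756.5 m
10: √((422.4)² + (-1410.9)²) = √(178421.760 + 1990638.810) = 1472.8 m
11: √((-1892.6)² + (1307.4)²) = √(3581934.760 + 1709294.760) = 2300.3 m
12: √((1355.4)² + (-2065.2)²) = √(1837109.160 + 4265051.040) = 2470.3 m
13: √((1946.8)² + (531.6)²) = √(3790030.240 + 282598.560) = 2018.1 m
Maximum: 12 at 2470.3 m.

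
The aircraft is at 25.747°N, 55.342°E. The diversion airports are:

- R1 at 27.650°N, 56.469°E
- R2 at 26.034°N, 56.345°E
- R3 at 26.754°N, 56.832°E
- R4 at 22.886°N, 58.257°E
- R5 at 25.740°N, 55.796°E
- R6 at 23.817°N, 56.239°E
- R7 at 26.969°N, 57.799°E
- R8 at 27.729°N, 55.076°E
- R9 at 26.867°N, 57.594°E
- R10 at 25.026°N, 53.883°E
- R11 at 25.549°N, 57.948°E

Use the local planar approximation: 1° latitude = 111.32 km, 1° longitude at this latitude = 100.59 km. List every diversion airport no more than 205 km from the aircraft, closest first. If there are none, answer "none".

R5, R2, R10, R3

Distances from 25.747°N, 55.342°E:
R1: √((1.903·111.32)² + (1.127·100.59)²) = √(44877.01602 + 12851.60735) = 240.268 km
R2: √((0.287·111.32)² + (1.003·100.59)²) = √(1020.72838 + 10179.14925) = 105.829 km
R3: √((1.007·111.32)² + (1.490·100.59)²) = √(12566.23961 + 22463.74462) = 187.163 km
R4: √((-2.861·111.32)² + (2.915·100.59)²) = √(101433.66342 + 85977.88043) = 432.911 km
R5: √((-0.007·111.32)² + (0.454·100.59)²) = √(0.60721 + 2085.55344) = 45.675 km
R6: √((-1.930·111.32)² + (0.897·100.59)²) = √(46159.49123 + 8141.31395) = 233.025 km
R7: √((1.222·111.32)² + (2.457·100.59)²) = √(18504.98797 + 61082.93961) = 282.113 km
R8: √((1.982·111.32)² + (-0.266·100.59)²) = √(48680.35040 + 715.93384) = 222.253 km
R9: √((1.120·111.32)² + (2.252·100.59)²) = √(15544.70343 + 51315.24286) = 258.573 km
R10: √((-0.721·111.32)² + (-1.459·100.59)²) = √(6441.94370 + 21538.73535) = 167.274 km
R11: √((-0.198·111.32)² + (2.606·100.59)²) = √(485.82155 + 68716.08988) = 263.063 km
Threshold 205 km: R5 (45.675 km), R2 (105.829 km), R10 (167.274 km), R3 (187.163 km) are within range.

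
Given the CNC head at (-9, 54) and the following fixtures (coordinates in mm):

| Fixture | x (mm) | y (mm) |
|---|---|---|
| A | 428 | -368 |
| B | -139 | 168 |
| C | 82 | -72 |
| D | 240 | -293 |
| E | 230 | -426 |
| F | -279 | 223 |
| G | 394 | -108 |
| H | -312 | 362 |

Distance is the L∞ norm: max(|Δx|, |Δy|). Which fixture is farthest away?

E

Distances from (-9, 54):
A: 437 mm
B: 130 mm
C: 126 mm
D: 347 mm
E: 480 mm
F: 270 mm
G: 403 mm
H: 308 mm
Maximum: E at 480 mm.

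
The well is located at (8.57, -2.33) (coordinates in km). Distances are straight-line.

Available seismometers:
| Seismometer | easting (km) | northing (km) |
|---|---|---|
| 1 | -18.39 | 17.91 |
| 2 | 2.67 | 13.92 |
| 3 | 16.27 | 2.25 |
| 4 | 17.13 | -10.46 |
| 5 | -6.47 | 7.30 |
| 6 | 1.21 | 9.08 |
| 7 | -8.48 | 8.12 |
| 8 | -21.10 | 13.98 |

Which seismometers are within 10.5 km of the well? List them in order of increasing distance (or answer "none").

3

Distances from (8.57, -2.33):
1: √((-26.96)² + (20.24)²) = √(726.8416 + 409.6576) = 33.71 km
2: √((-5.90)² + (16.25)²) = √(34.8100 + 264.0625) = 17.29 km
3: √((7.70)² + (4.58)²) = √(59.2900 + 20.9764) = 8.96 km
4: √((8.56)² + (-8.13)²) = √(73.2736 + 66.0969) = 11.81 km
5: √((-15.04)² + (9.63)²) = √(226.2016 + 92.7369) = 17.86 km
6: √((-7.36)² + (11.41)²) = √(54.1696 + 130.1881) = 13.58 km
7: √((-17.05)² + (10.45)²) = √(290.7025 + 109.2025) = 20.00 km
8: √((-29.67)² + (16.31)²) = √(880.3089 + 266.0161) = 33.86 km
Threshold 10.5 km: 3 (8.96 km) is within range.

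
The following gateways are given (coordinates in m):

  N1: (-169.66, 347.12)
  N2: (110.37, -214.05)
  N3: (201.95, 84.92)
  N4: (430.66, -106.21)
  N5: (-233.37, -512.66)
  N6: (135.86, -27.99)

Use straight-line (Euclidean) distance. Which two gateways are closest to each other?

N3 and N6

Pairwise distances:
N1–N2: 627.16 m
N1–N3: 454.80 m
N1–N4: 752.26 m
N1–N5: 862.14 m
N1–N6: 483.79 m
N2–N3: 312.68 m
N2–N4: 337.96 m
N2–N5: 455.33 m
N2–N6: 187.80 m
N3–N4: 298.06 m
N3–N5: 739.33 m
N3–N6: 130.83 m
N4–N5: 778.55 m
N4–N6: 305.00 m
N5–N6: 609.29 m
Closest pair: N3–N6 at 130.83 m.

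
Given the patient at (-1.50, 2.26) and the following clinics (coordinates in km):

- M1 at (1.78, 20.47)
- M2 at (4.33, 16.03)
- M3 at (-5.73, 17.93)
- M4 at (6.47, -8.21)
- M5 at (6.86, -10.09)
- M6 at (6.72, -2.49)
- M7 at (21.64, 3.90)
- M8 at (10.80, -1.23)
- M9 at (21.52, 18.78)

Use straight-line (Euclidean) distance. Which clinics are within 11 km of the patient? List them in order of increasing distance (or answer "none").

Distances from (-1.50, 2.26):
M1: √((3.28)² + (18.21)²) = √(10.7584 + 331.6041) = 18.50 km
M2: √((5.83)² + (13.77)²) = √(33.9889 + 189.6129) = 14.95 km
M3: √((-4.23)² + (15.67)²) = √(17.8929 + 245.5489) = 16.23 km
M4: √((7.97)² + (-10.47)²) = √(63.5209 + 109.6209) = 13.16 km
M5: √((8.36)² + (-12.35)²) = √(69.8896 + 152.5225) = 14.91 km
M6: √((8.22)² + (-4.75)²) = √(67.5684 + 22.5625) = 9.49 km
M7: √((23.14)² + (1.64)²) = √(535.4596 + 2.6896) = 23.20 km
M8: √((12.30)² + (-3.49)²) = √(151.2900 + 12.1801) = 12.79 km
M9: √((23.02)² + (16.52)²) = √(529.9204 + 272.9104) = 28.33 km
Threshold 11 km: M6 (9.49 km) is within range.

M6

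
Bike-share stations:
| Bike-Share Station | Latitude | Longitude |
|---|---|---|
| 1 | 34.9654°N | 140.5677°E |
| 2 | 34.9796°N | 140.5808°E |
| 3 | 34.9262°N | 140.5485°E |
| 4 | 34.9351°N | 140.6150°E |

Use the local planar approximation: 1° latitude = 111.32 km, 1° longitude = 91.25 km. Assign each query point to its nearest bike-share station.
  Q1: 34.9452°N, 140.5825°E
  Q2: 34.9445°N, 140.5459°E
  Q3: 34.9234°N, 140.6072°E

Q1 at 34.9452°N, 140.5825°E:
  1: √((0.0202·111.32)² + (-0.0148·91.25)²) = √(5.056490 + 1.823850) = 2.6230 km
  2: √((0.0344·111.32)² + (-0.0017·91.25)²) = √(14.664366 + 0.024064) = 3.8325 km
  3: √((-0.0190·111.32)² + (-0.0340·91.25)²) = √(4.473563 + 9.625506) = 3.7549 km
  4: √((-0.0101·111.32)² + (0.0325·91.25)²) = √(1.264122 + 8.794932) = 3.1716 km
  → nearest: 1 (2.6230 km)
Q2 at 34.9445°N, 140.5459°E:
  1: √((0.0209·111.32)² + (0.0218·91.25)²) = √(5.413012 + 3.957116) = 3.0611 km
  2: √((0.0351·111.32)² + (0.0349·91.25)²) = √(15.267243 + 10.141836) = 5.0407 km
  3: √((-0.0183·111.32)² + (0.0026·91.25)²) = √(4.150005 + 0.056288) = 2.0509 km
  4: √((-0.0094·111.32)² + (0.0691·91.25)²) = √(1.094970 + 39.757754) = 6.3916 km
  → nearest: 3 (2.0509 km)
Q3 at 34.9234°N, 140.6072°E:
  1: √((0.0420·111.32)² + (-0.0395·91.25)²) = √(21.859739 + 12.991519) = 5.9035 km
  2: √((0.0562·111.32)² + (-0.0264·91.25)²) = √(39.139838 + 5.803281) = 6.7040 km
  3: √((0.0028·111.32)² + (-0.0587·91.25)²) = √(0.097154 + 28.690753) = 5.3654 km
  4: √((0.0117·111.32)² + (0.0078·91.25)²) = √(1.696360 + 0.506588) = 1.4842 km
  → nearest: 4 (1.4842 km)

Q1→1; Q2→3; Q3→4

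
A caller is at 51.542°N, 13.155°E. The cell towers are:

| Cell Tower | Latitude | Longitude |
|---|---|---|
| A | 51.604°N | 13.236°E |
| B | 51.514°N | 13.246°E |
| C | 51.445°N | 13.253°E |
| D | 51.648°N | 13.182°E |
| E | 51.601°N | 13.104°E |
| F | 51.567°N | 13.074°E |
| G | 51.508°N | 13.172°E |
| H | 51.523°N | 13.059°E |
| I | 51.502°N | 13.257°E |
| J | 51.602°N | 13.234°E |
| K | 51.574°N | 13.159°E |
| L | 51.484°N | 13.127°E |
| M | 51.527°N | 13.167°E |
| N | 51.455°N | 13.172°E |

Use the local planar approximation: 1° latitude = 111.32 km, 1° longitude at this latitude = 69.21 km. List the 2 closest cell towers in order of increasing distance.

M, K

Distances from 51.542°N, 13.155°E:
A: 8.892 km
B: 7.027 km
C: 12.752 km
D: 11.947 km
E: 7.456 km
F: 6.259 km
G: 3.964 km
H: 6.973 km
I: 8.346 km
J: 8.632 km
K: 3.573 km
L: 6.741 km
M: 1.865 km
N: 9.756 km
Sorted: M (1.865 km) < K (3.573 km) < G (3.964 km) < F (6.259 km) < …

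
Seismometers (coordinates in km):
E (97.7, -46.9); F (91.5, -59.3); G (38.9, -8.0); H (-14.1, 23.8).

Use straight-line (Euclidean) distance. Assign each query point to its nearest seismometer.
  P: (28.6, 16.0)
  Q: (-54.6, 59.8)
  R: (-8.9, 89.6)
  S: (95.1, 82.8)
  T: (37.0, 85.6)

P→G; Q→H; R→H; S→G; T→H

P at (28.6, 16.0):
  E: 93.4 km
  F: 98.1 km
  G: 26.1 km
  H: 43.4 km
  → nearest: G (26.1 km)
Q at (-54.6, 59.8):
  E: 186.0 km
  F: 188.5 km
  G: 115.5 km
  H: 54.2 km
  → nearest: H (54.2 km)
R at (-8.9, 89.6):
  E: 173.2 km
  F: 179.6 km
  G: 108.7 km
  H: 66.0 km
  → nearest: H (66.0 km)
S at (95.1, 82.8):
  E: 129.7 km
  F: 142.1 km
  G: 106.8 km
  H: 124.1 km
  → nearest: G (106.8 km)
T at (37.0, 85.6):
  E: 145.7 km
  F: 154.8 km
  G: 93.6 km
  H: 80.2 km
  → nearest: H (80.2 km)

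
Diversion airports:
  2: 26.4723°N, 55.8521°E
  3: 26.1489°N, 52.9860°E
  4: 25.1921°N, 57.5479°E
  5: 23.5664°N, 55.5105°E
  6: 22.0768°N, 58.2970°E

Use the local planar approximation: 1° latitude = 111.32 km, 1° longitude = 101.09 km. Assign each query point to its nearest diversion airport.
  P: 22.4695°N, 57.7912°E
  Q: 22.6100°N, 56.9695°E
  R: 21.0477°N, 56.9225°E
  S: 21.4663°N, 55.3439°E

P at 22.4695°N, 57.7912°E:
  2: √((4.0028·111.32)² + (-1.9391·101.09)²) = √(198551.959544 + 38425.259206) = 486.8031 km
  3: √((3.6794·111.32)² + (-4.8052·101.09)²) = √(167764.629998 + 235960.512021) = 635.3937 km
  4: √((2.7226·111.32)² + (-0.2433·101.09)²) = √(91857.384565 + 604.923715) = 304.0762 km
  5: √((1.0969·111.32)² + (-2.2807·101.09)²) = √(14910.096981 + 53156.052075) = 260.8949 km
  6: √((-0.3927·111.32)² + (0.5058·101.09)²) = √(1911.033050 + 2614.412089) = 67.2714 km
  → nearest: 6 (67.2714 km)
Q at 22.6100°N, 56.9695°E:
  2: √((3.8623·111.32)² + (-1.1174·101.09)²) = √(184858.065338 + 12759.502083) = 444.5420 km
  3: √((3.5389·111.32)² + (-3.9835·101.09)²) = √(155196.876689 + 162160.858945) = 563.3451 km
  4: √((2.5821·111.32)² + (0.5784·101.09)²) = √(82621.392576 + 3418.794225) = 293.3261 km
  5: √((0.9564·111.32)² + (-1.4590·101.09)²) = √(11335.104550 + 21753.391544) = 181.9024 km
  6: √((-0.5332·111.32)² + (1.3275·101.09)²) = √(3523.113843 + 18008.828099) = 146.7377 km
  → nearest: 6 (146.7377 km)
R at 21.0477°N, 56.9225°E:
  2: √((5.4246·111.32)² + (-1.0704·101.09)²) = √(364654.716006 + 11708.697716) = 613.4846 km
  3: √((5.1012·111.32)² + (-3.9365·101.09)²) = √(322471.321492 + 158356.868366) = 693.4178 km
  4: √((4.1444·111.32)² + (0.6254·101.09)²) = √(212848.074323 + 3996.981581) = 465.6662 km
  5: √((2.5187·111.32)² + (-1.4120·101.09)²) = √(78613.888723 + 20374.444959) = 314.6241 km
  6: √((1.0291·111.32)² + (1.3745·101.09)²) = √(13123.858878 + 19306.603673) = 180.0846 km
  → nearest: 6 (180.0846 km)
S at 21.4663°N, 55.3439°E:
  2: √((5.0060·111.32)² + (0.5082·101.09)²) = √(310547.534661 + 2639.281506) = 559.6310 km
  3: √((4.6826·111.32)² + (-2.3579·101.09)²) = √(271719.318650 + 56815.542516) = 573.1796 km
  4: √((3.7258·111.32)² + (2.2040·101.09)²) = √(172022.585989 + 49640.891622) = 470.8115 km
  5: √((2.1001·111.32)² + (0.1666·101.09)²) = √(54654.552808 + 283.639288) = 234.3890 km
  6: √((0.6105·111.32)² + (2.9531·101.09)²) = √(4618.678492 + 89119.491597) = 306.1669 km
  → nearest: 5 (234.3890 km)

P→6; Q→6; R→6; S→5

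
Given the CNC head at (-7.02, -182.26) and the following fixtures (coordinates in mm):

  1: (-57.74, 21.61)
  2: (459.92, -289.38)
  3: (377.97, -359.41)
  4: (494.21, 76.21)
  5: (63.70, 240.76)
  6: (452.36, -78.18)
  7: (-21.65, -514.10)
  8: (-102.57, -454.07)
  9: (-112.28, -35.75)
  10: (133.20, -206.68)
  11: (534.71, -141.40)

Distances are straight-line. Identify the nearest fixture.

10

Distances from (-7.02, -182.26):
1: √((-50.72)² + (203.87)²) = √(2572.5184 + 41562.9769) = 210.08 mm
2: √((466.94)² + (-107.12)²) = √(218032.9636 + 11474.6944) = 479.07 mm
3: √((384.99)² + (-177.15)²) = √(148217.3001 + 31382.1225) = 423.79 mm
4: √((501.23)² + (258.47)²) = √(251231.5129 + 66806.7409) = 563.95 mm
5: √((70.72)² + (423.02)²) = √(5001.3184 + 178945.9204) = 428.89 mm
6: √((459.38)² + (104.08)²) = √(211029.9844 + 10832.6464) = 471.02 mm
7: √((-14.63)² + (-331.84)²) = √(214.0369 + 110117.7856) = 332.16 mm
8: √((-95.55)² + (-271.81)²) = √(9129.8025 + 73880.6761) = 288.12 mm
9: √((-105.26)² + (146.51)²) = √(11079.6676 + 21465.1801) = 180.40 mm
10: √((140.22)² + (-24.42)²) = √(19661.6484 + 596.3364) = 142.33 mm
11: √((541.73)² + (40.86)²) = √(293471.3929 + 1669.5396) = 543.27 mm
Minimum: 10 at 142.33 mm.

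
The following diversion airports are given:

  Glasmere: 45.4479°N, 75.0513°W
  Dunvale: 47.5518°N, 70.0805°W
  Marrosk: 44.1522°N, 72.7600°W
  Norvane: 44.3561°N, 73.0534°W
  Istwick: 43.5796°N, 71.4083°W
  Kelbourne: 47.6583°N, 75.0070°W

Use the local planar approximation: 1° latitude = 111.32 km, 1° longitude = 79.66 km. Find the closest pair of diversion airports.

Pairwise distances:
Glasmere–Dunvale: √((2.1039·111.32)² + (4.9708·79.66)²) = √(54852.519761 + 156795.351656) = 460.0520 km
Glasmere–Marrosk: √((-1.2957·111.32)² + (2.2913·79.66)²) = √(20804.405635 + 33315.360293) = 232.6366 km
Glasmere–Norvane: √((-1.0918·111.32)² + (1.9979·79.66)²) = √(14771.771303 + 25329.586374) = 200.2532 km
Glasmere–Istwick: √((-1.8683·111.32)² + (3.6430·79.66)²) = √(43255.329330 + 84216.840954) = 357.0324 km
Glasmere–Kelbourne: √((2.2104·111.32)² + (0.0443·79.66)²) = √(60546.373986 + 12.453403) = 246.0870 km
Dunvale–Marrosk: √((-3.3996·111.32)² + (-2.6795·79.66)²) = √(143219.461499 + 45560.462794) = 434.4881 km
Dunvale–Norvane: √((-3.1957·111.32)² + (-2.9729·79.66)²) = √(126554.735548 + 56084.287400) = 427.3629 km
Dunvale–Istwick: √((-3.9722·111.32)² + (-1.3278·79.66)²) = √(195527.843074 + 11187.831910) = 454.6600 km
Dunvale–Kelbourne: √((0.1065·111.32)² + (-4.9265·79.66)²) = √(140.554777 + 154013.070176) = 392.6240 km
Marrosk–Norvane: √((0.2039·111.32)² + (-0.2934·79.66)²) = √(515.205923 + 546.261790) = 32.5802 km
Marrosk–Istwick: √((-0.5726·111.32)² + (1.3517·79.66)²) = √(4063.021147 + 11594.211855) = 125.1289 km
Marrosk–Kelbourne: √((3.5061·111.32)² + (-2.2470·79.66)²) = √(152333.349992 + 32039.575176) = 429.3867 km
Norvane–Istwick: √((-0.7765·111.32)² + (1.6451·79.66)²) = √(7471.870142 + 17173.752860) = 156.9892 km
Norvane–Kelbourne: √((3.3022·111.32)² + (-1.9536·79.66)²) = √(135130.424622 + 24218.759656) = 399.1857 km
Istwick–Kelbourne: √((4.0787·111.32)² + (-3.5987·79.66)²) = √(206153.124344 + 82181.089002) = 536.9676 km
Closest pair: Marrosk–Norvane at 32.5802 km.

Marrosk and Norvane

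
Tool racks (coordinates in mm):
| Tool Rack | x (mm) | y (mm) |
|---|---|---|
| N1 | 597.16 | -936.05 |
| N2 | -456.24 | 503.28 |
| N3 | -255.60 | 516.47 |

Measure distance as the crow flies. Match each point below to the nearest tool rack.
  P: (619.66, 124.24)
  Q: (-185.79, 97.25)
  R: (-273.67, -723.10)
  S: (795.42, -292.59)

P at (619.66, 124.24):
  N1: 1060.53 mm
  N2: 1140.72 mm
  N3: 959.13 mm
  → nearest: N3 (959.13 mm)
Q at (-185.79, 97.25):
  N1: 1296.43 mm
  N2: 487.86 mm
  N3: 424.99 mm
  → nearest: N3 (424.99 mm)
R at (-273.67, -723.10):
  N1: 896.49 mm
  N2: 1239.90 mm
  N3: 1239.70 mm
  → nearest: N1 (896.49 mm)
S at (795.42, -292.59):
  N1: 673.31 mm
  N2: 1483.26 mm
  N3: 1326.36 mm
  → nearest: N1 (673.31 mm)

P→N3; Q→N3; R→N1; S→N1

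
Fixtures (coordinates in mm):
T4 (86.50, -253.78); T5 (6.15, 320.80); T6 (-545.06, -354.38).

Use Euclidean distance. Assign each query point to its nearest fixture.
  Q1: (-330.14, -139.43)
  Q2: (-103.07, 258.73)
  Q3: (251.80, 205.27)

Q1 at (-330.14, -139.43):
  T4: 432.05 mm
  T5: 570.00 mm
  T6: 303.96 mm
  → nearest: T6 (303.96 mm)
Q2 at (-103.07, 258.73):
  T4: 546.45 mm
  T5: 125.63 mm
  T6: 755.82 mm
  → nearest: T5 (125.63 mm)
Q3 at (251.80, 205.27):
  T4: 487.90 mm
  T5: 271.46 mm
  T6: 973.75 mm
  → nearest: T5 (271.46 mm)

Q1→T6; Q2→T5; Q3→T5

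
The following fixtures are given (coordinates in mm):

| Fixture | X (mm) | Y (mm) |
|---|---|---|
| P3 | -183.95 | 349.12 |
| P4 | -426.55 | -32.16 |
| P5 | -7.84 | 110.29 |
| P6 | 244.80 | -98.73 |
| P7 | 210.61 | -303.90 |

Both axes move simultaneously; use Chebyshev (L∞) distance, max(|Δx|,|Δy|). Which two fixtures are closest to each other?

P6 and P7

Pairwise distances:
P3–P4: 381.28 mm
P3–P5: 238.83 mm
P3–P6: 447.85 mm
P3–P7: 653.02 mm
P4–P5: 418.71 mm
P4–P6: 671.35 mm
P4–P7: 637.16 mm
P5–P6: 252.64 mm
P5–P7: 414.19 mm
P6–P7: 205.17 mm
Closest pair: P6–P7 at 205.17 mm.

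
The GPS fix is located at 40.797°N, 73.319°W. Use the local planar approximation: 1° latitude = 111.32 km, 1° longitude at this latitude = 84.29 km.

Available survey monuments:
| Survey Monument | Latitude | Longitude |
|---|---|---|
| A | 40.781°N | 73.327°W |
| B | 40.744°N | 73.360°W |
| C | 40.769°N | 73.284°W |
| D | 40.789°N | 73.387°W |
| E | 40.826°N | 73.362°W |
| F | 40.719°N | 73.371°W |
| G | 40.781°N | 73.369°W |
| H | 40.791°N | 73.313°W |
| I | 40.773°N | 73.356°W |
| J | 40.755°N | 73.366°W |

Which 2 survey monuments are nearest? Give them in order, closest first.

H, A

Distances from 40.797°N, 73.319°W:
A: √((-0.016·111.32)² + (-0.008·84.29)²) = √(3.17239 + 0.45471) = 1.904 km
B: √((-0.053·111.32)² + (-0.041·84.29)²) = √(34.80953 + 11.94318) = 6.838 km
C: √((-0.028·111.32)² + (0.035·84.29)²) = √(9.71544 + 8.70339) = 4.292 km
D: √((-0.008·111.32)² + (-0.068·84.29)²) = √(0.79310 + 32.85261) = 5.800 km
E: √((0.029·111.32)² + (-0.043·84.29)²) = √(10.42179 + 13.13678) = 4.854 km
F: √((-0.078·111.32)² + (-0.052·84.29)²) = √(75.39379 + 19.21139) = 9.727 km
G: √((-0.016·111.32)² + (-0.050·84.29)²) = √(3.17239 + 17.76201) = 4.575 km
H: √((-0.006·111.32)² + (0.006·84.29)²) = √(0.44612 + 0.25577) = 0.838 km
I: √((-0.024·111.32)² + (-0.037·84.29)²) = √(7.13787 + 9.72648) = 4.107 km
J: √((-0.042·111.32)² + (-0.047·84.29)²) = √(21.85974 + 15.69451) = 6.128 km
Sorted: H (0.838 km) < A (1.904 km) < I (4.107 km) < C (4.292 km) < …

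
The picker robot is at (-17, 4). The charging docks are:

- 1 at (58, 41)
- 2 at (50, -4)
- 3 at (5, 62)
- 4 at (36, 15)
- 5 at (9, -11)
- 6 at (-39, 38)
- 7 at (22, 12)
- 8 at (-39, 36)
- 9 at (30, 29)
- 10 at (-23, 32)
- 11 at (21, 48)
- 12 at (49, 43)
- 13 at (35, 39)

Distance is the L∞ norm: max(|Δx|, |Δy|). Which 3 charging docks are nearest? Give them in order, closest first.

Distances from (-17, 4):
1: max(|75|, |37|) = 75
2: max(|67|, |-8|) = 67
3: max(|22|, |58|) = 58
4: max(|53|, |11|) = 53
5: max(|26|, |-15|) = 26
6: max(|-22|, |34|) = 34
7: max(|39|, |8|) = 39
8: max(|-22|, |32|) = 32
9: max(|47|, |25|) = 47
10: max(|-6|, |28|) = 28
11: max(|38|, |44|) = 44
12: max(|66|, |39|) = 66
13: max(|52|, |35|) = 52
Sorted: 5 (26) < 10 (28) < 8 (32) < 6 (34) < 7 (39) < …

5, 10, 8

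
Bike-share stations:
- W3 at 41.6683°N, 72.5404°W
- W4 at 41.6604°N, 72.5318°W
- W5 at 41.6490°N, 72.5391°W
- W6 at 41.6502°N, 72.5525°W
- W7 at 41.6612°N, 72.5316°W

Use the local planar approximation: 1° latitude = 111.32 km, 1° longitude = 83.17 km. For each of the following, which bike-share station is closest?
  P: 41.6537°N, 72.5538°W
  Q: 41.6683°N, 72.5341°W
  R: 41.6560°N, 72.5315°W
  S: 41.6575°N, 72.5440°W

P at 41.6537°N, 72.5538°W:
  W3: 1.9707 km
  W4: 1.9759 km
  W5: 1.3298 km
  W6: 0.4043 km
  W7: 2.0264 km
  → nearest: W6 (0.4043 km)
Q at 41.6683°N, 72.5341°W:
  W3: 0.5240 km
  W4: 0.9000 km
  W5: 2.1884 km
  W6: 2.5302 km
  W7: 0.8173 km
  → nearest: W3 (0.5240 km)
R at 41.6560°N, 72.5315°W:
  W3: 1.5565 km
  W4: 0.4904 km
  W5: 1.0034 km
  W6: 1.8621 km
  W7: 0.5789 km
  → nearest: W4 (0.4904 km)
S at 41.6575°N, 72.5440°W:
  W3: 1.2390 km
  W4: 1.0648 km
  W5: 1.0303 km
  W6: 1.0771 km
  W7: 1.1105 km
  → nearest: W5 (1.0303 km)

P→W6; Q→W3; R→W4; S→W5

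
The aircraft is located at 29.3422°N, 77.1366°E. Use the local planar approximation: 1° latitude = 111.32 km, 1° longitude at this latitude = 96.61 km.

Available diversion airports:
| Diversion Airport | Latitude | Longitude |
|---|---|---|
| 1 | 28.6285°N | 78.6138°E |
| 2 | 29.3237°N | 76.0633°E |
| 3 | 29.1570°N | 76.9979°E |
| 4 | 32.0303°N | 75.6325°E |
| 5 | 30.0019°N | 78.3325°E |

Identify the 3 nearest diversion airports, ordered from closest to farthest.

3, 2, 5

Distances from 29.3422°N, 77.1366°E:
1: 163.3369 km
2: 103.7120 km
3: 24.5885 km
4: 332.6552 km
5: 136.9002 km
Sorted: 3 (24.5885 km) < 2 (103.7120 km) < 5 (136.9002 km) < 1 (163.3369 km) < 4 (332.6552 km)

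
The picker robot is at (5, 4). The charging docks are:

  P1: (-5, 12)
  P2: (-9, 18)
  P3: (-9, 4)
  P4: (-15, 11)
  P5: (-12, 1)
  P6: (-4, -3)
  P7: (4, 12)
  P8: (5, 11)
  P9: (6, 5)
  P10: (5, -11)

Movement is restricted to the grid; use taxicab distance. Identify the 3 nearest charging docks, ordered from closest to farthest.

Distances from (5, 4):
P1: |-10| + |8| = 10 + 8 = 18
P2: |-14| + |14| = 14 + 14 = 28
P3: |-14| + |0| = 14 + 0 = 14
P4: |-20| + |7| = 20 + 7 = 27
P5: |-17| + |-3| = 17 + 3 = 20
P6: |-9| + |-7| = 9 + 7 = 16
P7: |-1| + |8| = 1 + 8 = 9
P8: |0| + |7| = 0 + 7 = 7
P9: |1| + |1| = 1 + 1 = 2
P10: |0| + |-15| = 0 + 15 = 15
Sorted: P9 (2) < P8 (7) < P7 (9) < P3 (14) < P10 (15) < …

P9, P8, P7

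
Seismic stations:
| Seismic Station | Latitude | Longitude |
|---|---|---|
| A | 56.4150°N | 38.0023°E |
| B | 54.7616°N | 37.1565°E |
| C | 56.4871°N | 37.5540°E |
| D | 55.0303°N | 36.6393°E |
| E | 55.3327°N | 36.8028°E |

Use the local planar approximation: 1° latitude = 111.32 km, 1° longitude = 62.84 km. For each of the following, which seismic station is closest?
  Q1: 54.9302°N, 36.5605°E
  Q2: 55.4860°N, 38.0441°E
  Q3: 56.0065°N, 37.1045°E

Q1→D; Q2→E; Q3→C

Q1 at 54.9302°N, 36.5605°E:
  A: 188.4913 km
  B: 41.8922 km
  C: 184.2158 km
  D: 12.1938 km
  E: 47.3227 km
  → nearest: D (12.1938 km)
Q2 at 55.4860°N, 38.0441°E:
  A: 103.4496 km
  B: 98.0505 km
  C: 115.6198 km
  D: 101.8151 km
  E: 79.8482 km
  → nearest: E (79.8482 km)
Q3 at 56.0065°N, 37.1045°E:
  A: 72.4629 km
  B: 138.6208 km
  C: 60.4993 km
  D: 112.5339 km
  E: 77.3663 km
  → nearest: C (60.4993 km)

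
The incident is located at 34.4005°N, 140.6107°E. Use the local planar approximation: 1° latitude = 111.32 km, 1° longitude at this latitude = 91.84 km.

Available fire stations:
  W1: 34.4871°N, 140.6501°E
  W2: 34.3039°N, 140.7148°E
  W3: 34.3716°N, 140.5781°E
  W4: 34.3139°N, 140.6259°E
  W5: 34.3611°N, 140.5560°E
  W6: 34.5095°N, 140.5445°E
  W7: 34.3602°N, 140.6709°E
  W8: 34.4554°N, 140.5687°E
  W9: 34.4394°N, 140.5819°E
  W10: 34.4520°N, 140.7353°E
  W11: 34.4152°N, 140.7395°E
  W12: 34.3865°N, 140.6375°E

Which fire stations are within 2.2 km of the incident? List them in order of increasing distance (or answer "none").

none

Distances from 34.4005°N, 140.6107°E:
W1: √((0.0866·111.32)² + (0.0394·91.84)²) = √(92.935615 + 13.093513) = 10.2970 km
W2: √((-0.0966·111.32)² + (0.1041·91.84)²) = √(115.638020 + 91.404002) = 14.3890 km
W3: √((-0.0289·111.32)² + (-0.0326·91.84)²) = √(10.350041 + 8.963940) = 4.3948 km
W4: √((-0.0866·111.32)² + (0.0152·91.84)²) = √(92.935615 + 1.948727) = 9.7409 km
W5: √((-0.0394·111.32)² + (-0.0547·91.84)²) = √(19.237066 + 25.237039) = 6.6689 km
W6: √((0.1090·111.32)² + (-0.0662·91.84)²) = √(147.231044 + 36.964065) = 13.5718 km
W7: √((-0.0403·111.32)² + (0.0602·91.84)²) = √(20.125955 + 30.567276) = 7.1199 km
W8: √((0.0549·111.32)² + (-0.0420·91.84)²) = √(37.350041 + 14.878609) = 7.2269 km
W9: √((0.0389·111.32)² + (-0.0288·91.84)²) = √(18.751914 + 6.995983) = 5.0742 km
W10: √((0.0515·111.32)² + (0.1246·91.84)²) = √(32.867060 + 130.948291) = 12.7990 km
W11: √((0.0147·111.32)² + (0.1288·91.84)²) = √(2.677818 + 139.925052) = 11.9416 km
W12: √((-0.0140·111.32)² + (0.0268·91.84)²) = √(2.428860 + 6.058057) = 2.9132 km
Threshold 2.2 km: none within range.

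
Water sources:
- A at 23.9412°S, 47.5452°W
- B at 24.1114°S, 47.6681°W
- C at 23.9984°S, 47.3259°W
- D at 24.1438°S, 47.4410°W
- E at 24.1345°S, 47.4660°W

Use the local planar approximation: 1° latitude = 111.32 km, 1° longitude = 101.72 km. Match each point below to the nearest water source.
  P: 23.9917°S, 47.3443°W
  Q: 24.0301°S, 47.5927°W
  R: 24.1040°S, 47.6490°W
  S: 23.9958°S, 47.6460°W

P at 23.9917°S, 47.3443°W:
  A: 21.1947 km
  B: 35.5302 km
  C: 2.0148 km
  D: 19.5816 km
  E: 20.1481 km
  → nearest: C (2.0148 km)
Q at 24.0301°S, 47.5927°W:
  A: 11.0129 km
  B: 11.8631 km
  C: 27.3674 km
  D: 19.9578 km
  E: 17.3541 km
  → nearest: A (11.0129 km)
R at 24.1040°S, 47.6490°W:
  A: 20.9743 km
  B: 2.1103 km
  C: 34.9048 km
  D: 21.6167 km
  E: 18.9219 km
  → nearest: B (2.1103 km)
S at 23.9958°S, 47.6460°W:
  A: 11.9195 km
  B: 13.0635 km
  C: 32.5619 km
  D: 26.5757 km
  E: 23.9507 km
  → nearest: A (11.9195 km)

P→C; Q→A; R→B; S→A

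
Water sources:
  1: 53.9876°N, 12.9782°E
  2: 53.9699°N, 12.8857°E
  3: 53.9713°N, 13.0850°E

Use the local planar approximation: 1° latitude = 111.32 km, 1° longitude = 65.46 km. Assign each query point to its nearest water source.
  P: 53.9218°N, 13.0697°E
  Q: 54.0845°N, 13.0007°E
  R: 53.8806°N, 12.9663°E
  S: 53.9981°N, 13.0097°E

P→3; Q→1; R→2; S→1

P at 53.9218°N, 13.0697°E:
  1: 9.4620 km
  2: 13.1812 km
  3: 5.6006 km
  → nearest: 3 (5.6006 km)
Q at 54.0845°N, 13.0007°E:
  1: 10.8870 km
  2: 14.8127 km
  3: 13.7567 km
  → nearest: 1 (10.8870 km)
R at 53.8806°N, 12.9663°E:
  1: 11.9367 km
  2: 11.2542 km
  3: 12.7404 km
  → nearest: 2 (11.2542 km)
S at 53.9981°N, 13.0097°E:
  1: 2.3702 km
  2: 8.7029 km
  3: 5.7617 km
  → nearest: 1 (2.3702 km)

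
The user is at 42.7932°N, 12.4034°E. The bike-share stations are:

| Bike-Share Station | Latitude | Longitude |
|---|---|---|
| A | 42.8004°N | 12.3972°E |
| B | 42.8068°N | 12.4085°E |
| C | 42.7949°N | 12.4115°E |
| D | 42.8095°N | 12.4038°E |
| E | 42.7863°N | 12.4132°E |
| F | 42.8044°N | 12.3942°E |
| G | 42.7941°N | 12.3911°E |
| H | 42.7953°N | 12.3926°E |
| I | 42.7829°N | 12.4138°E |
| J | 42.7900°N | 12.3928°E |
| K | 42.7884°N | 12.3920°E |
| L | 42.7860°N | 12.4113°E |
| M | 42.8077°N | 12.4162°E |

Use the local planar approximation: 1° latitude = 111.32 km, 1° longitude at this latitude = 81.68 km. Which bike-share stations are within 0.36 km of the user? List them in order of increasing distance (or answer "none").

none

Distances from 42.7932°N, 12.4034°E:
A: √((0.0072·111.32)² + (-0.0062·81.68)²) = √(0.642409 + 0.256457) = 0.9481 km
B: √((0.0136·111.32)² + (0.0051·81.68)²) = √(2.292051 + 0.173529) = 1.5702 km
C: √((0.0017·111.32)² + (0.0081·81.68)²) = √(0.035813 + 0.437725) = 0.6881 km
D: √((0.0163·111.32)² + (0.0004·81.68)²) = √(3.292468 + 0.001067) = 1.8148 km
E: √((-0.0069·111.32)² + (0.0098·81.68)²) = √(0.589990 + 0.640743) = 1.1094 km
F: √((0.0112·111.32)² + (-0.0092·81.68)²) = √(1.554470 + 0.564686) = 1.4557 km
G: √((0.0009·111.32)² + (-0.0123·81.68)²) = √(0.010038 + 1.009350) = 1.0096 km
H: √((0.0021·111.32)² + (-0.0108·81.68)²) = √(0.054649 + 0.778178) = 0.9126 km
I: √((-0.0103·111.32)² + (0.0104·81.68)²) = √(1.314682 + 0.721603) = 1.4270 km
J: √((-0.0032·111.32)² + (-0.0106·81.68)²) = √(0.126896 + 0.749623) = 0.9362 km
K: √((-0.0048·111.32)² + (-0.0114·81.68)²) = √(0.285515 + 0.867044) = 1.0736 km
L: √((-0.0072·111.32)² + (0.0079·81.68)²) = √(0.642409 + 0.416376) = 1.0290 km
M: √((0.0145·111.32)² + (0.0128·81.68)²) = √(2.605448 + 1.093079) = 1.9232 km
Threshold 0.36 km: none within range.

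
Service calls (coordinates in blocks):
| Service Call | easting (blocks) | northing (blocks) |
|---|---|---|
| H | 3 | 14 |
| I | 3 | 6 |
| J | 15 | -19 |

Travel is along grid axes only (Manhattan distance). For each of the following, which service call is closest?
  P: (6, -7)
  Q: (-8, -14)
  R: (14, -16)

P at (6, -7):
  H: 24 blocks
  I: 16 blocks
  J: 21 blocks
  → nearest: I (16 blocks)
Q at (-8, -14):
  H: 39 blocks
  I: 31 blocks
  J: 28 blocks
  → nearest: J (28 blocks)
R at (14, -16):
  H: 41 blocks
  I: 33 blocks
  J: 4 blocks
  → nearest: J (4 blocks)

P→I; Q→J; R→J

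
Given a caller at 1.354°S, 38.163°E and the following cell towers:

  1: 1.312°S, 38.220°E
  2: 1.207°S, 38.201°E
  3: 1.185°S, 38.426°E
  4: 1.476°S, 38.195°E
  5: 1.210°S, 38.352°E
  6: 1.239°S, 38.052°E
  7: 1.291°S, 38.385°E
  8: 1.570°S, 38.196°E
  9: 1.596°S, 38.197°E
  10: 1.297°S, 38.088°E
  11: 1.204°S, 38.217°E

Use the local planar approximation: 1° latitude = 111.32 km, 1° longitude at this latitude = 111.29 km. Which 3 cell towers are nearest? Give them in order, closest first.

1, 10, 4

Distances from 1.354°S, 38.163°E:
1: √((0.042·111.32)² + (0.057·111.29)²) = √(21.85974 + 40.24037) = 7.880 km
2: √((0.147·111.32)² + (0.038·111.29)²) = √(267.78181 + 17.88461) = 16.902 km
3: √((0.169·111.32)² + (0.263·111.29)²) = √(353.93198 + 856.69017) = 34.794 km
4: √((-0.122·111.32)² + (0.032·111.29)²) = √(184.44465 + 12.68272) = 14.040 km
5: √((0.144·111.32)² + (0.189·111.29)²) = √(256.96346 + 442.42116) = 26.446 km
6: √((0.115·111.32)² + (-0.111·111.29)²) = √(163.88608 + 152.60130) = 17.790 km
7: √((0.063·111.32)² + (0.222·111.29)²) = √(49.18441 + 610.40521) = 25.682 km
8: √((-0.216·111.32)² + (0.033·111.29)²) = √(578.16780 + 13.48777) = 24.324 km
9: √((-0.242·111.32)² + (0.034·111.29)²) = √(725.73343 + 14.31760) = 27.204 km
10: √((0.057·111.32)² + (-0.075·111.29)²) = √(40.26207 + 69.66824) = 10.485 km
11: √((0.150·111.32)² + (0.054·111.29)²) = √(278.82320 + 36.11601) = 17.747 km
Sorted: 1 (7.880 km) < 10 (10.485 km) < 4 (14.040 km) < 2 (16.902 km) < 11 (17.747 km) < …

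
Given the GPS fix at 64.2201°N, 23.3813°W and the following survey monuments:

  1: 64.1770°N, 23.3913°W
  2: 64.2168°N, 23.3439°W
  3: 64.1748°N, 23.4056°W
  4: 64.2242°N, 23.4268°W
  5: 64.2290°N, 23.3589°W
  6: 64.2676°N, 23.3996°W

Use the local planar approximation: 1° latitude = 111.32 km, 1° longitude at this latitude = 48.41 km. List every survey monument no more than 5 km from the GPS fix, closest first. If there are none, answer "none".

Distances from 64.2201°N, 23.3813°W:
1: √((-0.0431·111.32)² + (-0.0100·48.41)²) = √(23.019768 + 0.234353) = 4.8223 km
2: √((-0.0033·111.32)² + (0.0374·48.41)²) = √(0.134950 + 3.278033) = 1.8474 km
3: √((-0.0453·111.32)² + (-0.0243·48.41)²) = √(25.429791 + 1.383830) = 5.1782 km
4: √((0.0041·111.32)² + (-0.0455·48.41)²) = √(0.208312 + 4.851689) = 2.2494 km
5: √((0.0089·111.32)² + (0.0224·48.41)²) = √(0.981582 + 1.175889) = 1.4688 km
6: √((0.0475·111.32)² + (-0.0183·48.41)²) = √(27.959771 + 0.784824) = 5.3614 km
Threshold 5 km: 5 (1.4688 km), 2 (1.8474 km), 4 (2.2494 km), 1 (4.8223 km) are within range.

5, 2, 4, 1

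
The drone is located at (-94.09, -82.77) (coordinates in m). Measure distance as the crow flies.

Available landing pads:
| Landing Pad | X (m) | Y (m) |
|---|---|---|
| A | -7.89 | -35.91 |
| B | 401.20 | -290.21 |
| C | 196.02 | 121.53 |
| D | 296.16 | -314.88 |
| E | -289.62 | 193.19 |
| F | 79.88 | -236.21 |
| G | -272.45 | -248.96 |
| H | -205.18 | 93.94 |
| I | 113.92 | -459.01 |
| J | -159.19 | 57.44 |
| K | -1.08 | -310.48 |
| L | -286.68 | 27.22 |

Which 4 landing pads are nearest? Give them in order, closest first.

Distances from (-94.09, -82.77):
A: √((86.20)² + (46.86)²) = √(7430.4400 + 2195.8596) = 98.11 m
B: √((495.29)² + (-207.44)²) = √(245312.1841 + 43031.3536) = 536.98 m
C: √((290.11)² + (204.30)²) = √(84163.8121 + 41738.4900) = 354.83 m
D: √((390.25)² + (-232.11)²) = √(152295.0625 + 53875.0521) = 454.06 m
E: √((-195.53)² + (275.96)²) = √(38231.9809 + 76153.9216) = 338.21 m
F: √((173.97)² + (-153.44)²) = √(30265.5609 + 23543.8336) = 231.97 m
G: √((-178.36)² + (-166.19)²) = √(31812.2896 + 27619.1161) = 243.79 m
H: √((-111.09)² + (176.71)²) = √(12340.9881 + 31226.4241) = 208.73 m
I: √((208.01)² + (-376.24)²) = √(43268.1601 + 141556.5376) = 429.91 m
J: √((-65.10)² + (140.21)²) = √(4238.0100 + 19658.8441) = 154.59 m
K: √((93.01)² + (-227.71)²) = √(8650.8601 + 51851.8441) = 245.97 m
L: √((-192.59)² + (109.99)²) = √(37090.9081 + 12097.8001) = 221.79 m
Sorted: A (98.11 m) < J (154.59 m) < H (208.73 m) < L (221.79 m) < F (231.97 m) < G (243.79 m) < …

A, J, H, L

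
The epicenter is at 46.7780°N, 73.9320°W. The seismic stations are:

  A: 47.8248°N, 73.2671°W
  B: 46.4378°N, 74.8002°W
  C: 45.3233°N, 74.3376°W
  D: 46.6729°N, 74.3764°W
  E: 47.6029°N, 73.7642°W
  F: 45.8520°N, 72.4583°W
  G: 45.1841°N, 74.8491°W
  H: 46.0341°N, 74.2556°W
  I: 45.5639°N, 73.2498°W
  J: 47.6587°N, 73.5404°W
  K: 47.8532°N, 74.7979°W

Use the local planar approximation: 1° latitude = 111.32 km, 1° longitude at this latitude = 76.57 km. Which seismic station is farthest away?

Distances from 46.7780°N, 73.9320°W:
A: √((1.0468·111.32)² + (0.6649·76.57)²) = √(13579.188695 + 2591.969937) = 127.1659 km
B: √((-0.3402·111.32)² + (-0.8682·76.57)²) = √(1434.217488 + 4419.334323) = 76.5085 km
C: √((-1.4547·111.32)² + (-0.4056·76.57)²) = √(26223.658039 + 964.524329) = 164.8884 km
D: √((-0.1051·111.32)² + (-0.4444·76.57)²) = √(136.883729 + 1157.884912) = 35.9829 km
E: √((0.8249·111.32)² + (0.1678·76.57)²) = √(8432.357341 + 165.082565) = 92.7224 km
F: √((-0.9260·111.32)² + (1.4737·76.57)²) = √(10625.964697 + 12733.138449) = 152.8369 km
G: √((-1.5939·111.32)² + (-0.9171·76.57)²) = √(31482.451036 + 4931.178018) = 190.8236 km
H: √((-0.7439·111.32)² + (-0.3236·76.57)²) = √(6857.653109 + 613.951861) = 86.4384 km
I: √((-1.2141·111.32)² + (0.6822·76.57)²) = √(18266.498837 + 2728.605337) = 144.8969 km
J: √((0.8807·111.32)² + (0.3916·76.57)²) = √(9611.748266 + 899.088951) = 102.5224 km
K: √((1.0752·111.32)² + (-0.8659·76.57)²) = √(14325.998678 + 4395.950298) = 136.8282 km
Maximum: G at 190.8236 km.

G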